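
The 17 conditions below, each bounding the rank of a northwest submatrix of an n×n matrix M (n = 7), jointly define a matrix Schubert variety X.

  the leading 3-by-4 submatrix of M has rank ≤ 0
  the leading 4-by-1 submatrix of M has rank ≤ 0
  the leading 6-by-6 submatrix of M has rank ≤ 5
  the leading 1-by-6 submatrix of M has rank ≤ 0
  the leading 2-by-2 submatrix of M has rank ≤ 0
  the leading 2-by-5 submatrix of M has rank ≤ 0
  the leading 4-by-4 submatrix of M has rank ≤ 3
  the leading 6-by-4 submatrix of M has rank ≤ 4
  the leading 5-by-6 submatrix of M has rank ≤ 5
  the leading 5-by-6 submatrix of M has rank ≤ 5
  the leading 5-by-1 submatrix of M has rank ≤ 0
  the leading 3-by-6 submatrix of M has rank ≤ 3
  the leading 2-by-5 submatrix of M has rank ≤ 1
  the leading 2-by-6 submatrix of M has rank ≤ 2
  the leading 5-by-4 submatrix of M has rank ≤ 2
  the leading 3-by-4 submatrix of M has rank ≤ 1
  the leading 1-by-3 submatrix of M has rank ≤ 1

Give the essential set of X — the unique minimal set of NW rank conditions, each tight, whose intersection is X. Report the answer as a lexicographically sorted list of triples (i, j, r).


Computing R[i][j] = min implied NW-rank bound (n=7, 17 conditions):

  0 | 0 | 0 | 0 | 0 | 0 | 1
  0 | 0 | 0 | 0 | 0 | 1 | 2
  0 | 0 | 0 | 0 | 1 | 2 | 3
  0 | 1 | 1 | 1 | 2 | 3 | 4
  0 | 1 | 2 | 2 | 3 | 4 | 5
  1 | 2 | 3 | 3 | 4 | 5 | 6
  1 | 2 | 3 | 4 | 5 | 6 | 7

so w = (7, 6, 5, 2, 3, 1, 4).

Fulton essential set (4 of the 17 Rothe cells):

[(1, 6, 0), (2, 5, 0), (3, 4, 0), (5, 1, 0)]


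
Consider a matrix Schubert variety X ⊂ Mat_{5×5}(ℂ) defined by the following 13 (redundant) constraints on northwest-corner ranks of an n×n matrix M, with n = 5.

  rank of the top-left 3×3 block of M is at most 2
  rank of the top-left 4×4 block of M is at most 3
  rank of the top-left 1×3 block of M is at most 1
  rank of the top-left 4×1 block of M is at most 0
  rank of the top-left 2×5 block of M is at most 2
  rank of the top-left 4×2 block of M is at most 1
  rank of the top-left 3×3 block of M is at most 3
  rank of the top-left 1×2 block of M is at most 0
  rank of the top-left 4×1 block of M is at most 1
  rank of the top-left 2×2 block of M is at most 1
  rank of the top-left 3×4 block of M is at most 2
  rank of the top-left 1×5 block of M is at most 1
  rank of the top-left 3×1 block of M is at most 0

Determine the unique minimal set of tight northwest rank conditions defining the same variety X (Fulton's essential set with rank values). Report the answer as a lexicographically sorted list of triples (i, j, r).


Propagating the 13 rank bounds to every northwest block:

  row 1: 0  0  1  1  1
  row 2: 0  1  2  2  2
  row 3: 0  1  2  2  3
  row 4: 0  1  2  3  4
  row 5: 1  2  3  4  5

second differences of R give the permutation w = (3, 2, 5, 4, 1).

3 SE-corners of the 6-cell Rothe diagram give Ess(w):

[(1, 2, 0), (3, 4, 2), (4, 1, 0)]


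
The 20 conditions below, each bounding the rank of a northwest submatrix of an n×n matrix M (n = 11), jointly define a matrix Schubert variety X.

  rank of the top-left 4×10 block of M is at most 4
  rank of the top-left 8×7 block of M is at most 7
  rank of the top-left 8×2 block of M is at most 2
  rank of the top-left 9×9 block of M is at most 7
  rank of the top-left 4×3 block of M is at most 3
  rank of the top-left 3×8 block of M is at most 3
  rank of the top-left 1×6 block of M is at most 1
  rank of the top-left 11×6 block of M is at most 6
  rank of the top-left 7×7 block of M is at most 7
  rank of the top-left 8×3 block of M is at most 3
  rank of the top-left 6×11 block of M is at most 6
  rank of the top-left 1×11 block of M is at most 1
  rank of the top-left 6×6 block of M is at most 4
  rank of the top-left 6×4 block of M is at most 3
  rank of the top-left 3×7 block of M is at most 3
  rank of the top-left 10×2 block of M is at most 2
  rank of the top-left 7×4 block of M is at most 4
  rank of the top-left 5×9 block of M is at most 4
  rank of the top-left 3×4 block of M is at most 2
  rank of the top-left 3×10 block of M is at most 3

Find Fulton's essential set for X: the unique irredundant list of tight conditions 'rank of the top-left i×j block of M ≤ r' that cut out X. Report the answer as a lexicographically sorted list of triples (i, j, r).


Computing R[i][j] = min implied NW-rank bound (n=11, 20 conditions):

  R[1]: 1 | 1 | 1 | 1 | 1 | 1 | 1 | 1 | 1 | 1 | 1
  R[2]: 1 | 2 | 2 | 2 | 2 | 2 | 2 | 2 | 2 | 2 | 2
  R[3]: 1 | 2 | 2 | 2 | 3 | 3 | 3 | 3 | 3 | 3 | 3
  R[4]: 1 | 2 | 3 | 3 | 4 | 4 | 4 | 4 | 4 | 4 | 4
  R[5]: 1 | 2 | 3 | 3 | 4 | 4 | 4 | 4 | 4 | 5 | 5
  R[6]: 1 | 2 | 3 | 3 | 4 | 4 | 5 | 5 | 5 | 6 | 6
  R[7]: 1 | 2 | 3 | 4 | 5 | 5 | 6 | 6 | 6 | 7 | 7
  R[8]: 1 | 2 | 3 | 4 | 5 | 6 | 7 | 7 | 7 | 8 | 8
  R[9]: 1 | 2 | 3 | 4 | 5 | 6 | 7 | 7 | 7 | 8 | 9
  R[10]: 1 | 2 | 3 | 4 | 5 | 6 | 7 | 8 | 8 | 9 | 10
  R[11]: 1 | 2 | 3 | 4 | 5 | 6 | 7 | 8 | 9 | 10 | 11

hence w(1..11) = (1, 2, 5, 3, 10, 7, 4, 6, 11, 8, 9).

Rothe diagram D(w) (11 cells), 5 SE-corners (essential conditions):

[(3, 4, 2), (5, 9, 4), (6, 4, 3), (6, 6, 4), (9, 9, 7)]


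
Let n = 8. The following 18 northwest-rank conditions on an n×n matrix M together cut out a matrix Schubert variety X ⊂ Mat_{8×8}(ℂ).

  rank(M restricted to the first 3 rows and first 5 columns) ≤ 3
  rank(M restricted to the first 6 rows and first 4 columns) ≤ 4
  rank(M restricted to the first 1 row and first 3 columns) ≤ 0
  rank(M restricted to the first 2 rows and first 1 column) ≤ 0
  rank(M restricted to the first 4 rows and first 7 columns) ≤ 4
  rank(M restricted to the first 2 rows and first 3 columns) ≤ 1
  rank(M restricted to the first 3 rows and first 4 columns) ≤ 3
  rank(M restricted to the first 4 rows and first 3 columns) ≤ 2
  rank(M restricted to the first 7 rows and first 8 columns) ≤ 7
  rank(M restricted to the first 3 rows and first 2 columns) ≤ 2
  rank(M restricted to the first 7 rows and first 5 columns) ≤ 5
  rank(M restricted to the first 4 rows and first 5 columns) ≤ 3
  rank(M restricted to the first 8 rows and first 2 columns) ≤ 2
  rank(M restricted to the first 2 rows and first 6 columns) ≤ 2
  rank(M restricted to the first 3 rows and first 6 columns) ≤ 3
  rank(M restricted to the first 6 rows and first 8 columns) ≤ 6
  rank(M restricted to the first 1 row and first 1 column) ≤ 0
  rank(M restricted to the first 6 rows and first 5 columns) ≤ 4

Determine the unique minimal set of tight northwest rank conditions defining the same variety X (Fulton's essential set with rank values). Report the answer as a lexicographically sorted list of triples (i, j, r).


Rank table r_w(8×8) implied by the 18 constraints:

  row 1: 0 | 0 | 0 | 1 | 1 | 1 | 1 | 1
  row 2: 0 | 1 | 1 | 2 | 2 | 2 | 2 | 2
  row 3: 1 | 2 | 2 | 3 | 3 | 3 | 3 | 3
  row 4: 1 | 2 | 2 | 3 | 3 | 4 | 4 | 4
  row 5: 1 | 2 | 3 | 4 | 4 | 5 | 5 | 5
  row 6: 1 | 2 | 3 | 4 | 4 | 5 | 6 | 6
  row 7: 1 | 2 | 3 | 4 | 5 | 6 | 7 | 7
  row 8: 1 | 2 | 3 | 4 | 5 | 6 | 7 | 8

hence w(1..8) = (4, 2, 1, 6, 3, 7, 5, 8).

D(w) has 7 cells with 5 SE-corners; essential set:

[(1, 3, 0), (2, 1, 0), (4, 3, 2), (4, 5, 3), (6, 5, 4)]


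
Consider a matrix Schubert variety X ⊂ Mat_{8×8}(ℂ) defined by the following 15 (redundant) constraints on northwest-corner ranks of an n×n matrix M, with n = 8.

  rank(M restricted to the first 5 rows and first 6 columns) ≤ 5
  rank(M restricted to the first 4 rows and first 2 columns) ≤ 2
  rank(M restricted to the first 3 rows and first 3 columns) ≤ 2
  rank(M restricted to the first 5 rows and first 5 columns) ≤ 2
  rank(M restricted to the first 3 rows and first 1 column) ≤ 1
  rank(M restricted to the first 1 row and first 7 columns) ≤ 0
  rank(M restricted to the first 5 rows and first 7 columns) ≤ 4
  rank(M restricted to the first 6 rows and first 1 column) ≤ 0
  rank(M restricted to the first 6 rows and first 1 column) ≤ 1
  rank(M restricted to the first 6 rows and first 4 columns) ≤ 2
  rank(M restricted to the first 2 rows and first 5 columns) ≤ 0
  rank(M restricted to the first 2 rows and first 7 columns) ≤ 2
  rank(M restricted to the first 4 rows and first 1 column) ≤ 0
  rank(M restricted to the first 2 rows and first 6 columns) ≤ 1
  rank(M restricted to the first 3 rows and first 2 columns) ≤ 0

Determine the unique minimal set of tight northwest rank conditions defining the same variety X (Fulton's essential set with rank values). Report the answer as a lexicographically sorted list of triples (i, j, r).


Rank table r_w(8×8) implied by the 15 constraints:

  0, 0, 0, 0, 0, 0, 0, 1
  0, 0, 0, 0, 0, 1, 1, 2
  0, 0, 1, 1, 1, 2, 2, 3
  0, 1, 2, 2, 2, 3, 3, 4
  0, 1, 2, 2, 2, 3, 4, 5
  0, 1, 2, 2, 3, 4, 5, 6
  1, 2, 3, 3, 4, 5, 6, 7
  1, 2, 3, 4, 5, 6, 7, 8

giving w = (8, 6, 3, 2, 7, 5, 1, 4) via Δ²R.

|D(w)|=20, |Ess(w)|=6:

[(1, 7, 0), (2, 5, 0), (3, 2, 0), (5, 5, 2), (6, 1, 0), (6, 4, 2)]


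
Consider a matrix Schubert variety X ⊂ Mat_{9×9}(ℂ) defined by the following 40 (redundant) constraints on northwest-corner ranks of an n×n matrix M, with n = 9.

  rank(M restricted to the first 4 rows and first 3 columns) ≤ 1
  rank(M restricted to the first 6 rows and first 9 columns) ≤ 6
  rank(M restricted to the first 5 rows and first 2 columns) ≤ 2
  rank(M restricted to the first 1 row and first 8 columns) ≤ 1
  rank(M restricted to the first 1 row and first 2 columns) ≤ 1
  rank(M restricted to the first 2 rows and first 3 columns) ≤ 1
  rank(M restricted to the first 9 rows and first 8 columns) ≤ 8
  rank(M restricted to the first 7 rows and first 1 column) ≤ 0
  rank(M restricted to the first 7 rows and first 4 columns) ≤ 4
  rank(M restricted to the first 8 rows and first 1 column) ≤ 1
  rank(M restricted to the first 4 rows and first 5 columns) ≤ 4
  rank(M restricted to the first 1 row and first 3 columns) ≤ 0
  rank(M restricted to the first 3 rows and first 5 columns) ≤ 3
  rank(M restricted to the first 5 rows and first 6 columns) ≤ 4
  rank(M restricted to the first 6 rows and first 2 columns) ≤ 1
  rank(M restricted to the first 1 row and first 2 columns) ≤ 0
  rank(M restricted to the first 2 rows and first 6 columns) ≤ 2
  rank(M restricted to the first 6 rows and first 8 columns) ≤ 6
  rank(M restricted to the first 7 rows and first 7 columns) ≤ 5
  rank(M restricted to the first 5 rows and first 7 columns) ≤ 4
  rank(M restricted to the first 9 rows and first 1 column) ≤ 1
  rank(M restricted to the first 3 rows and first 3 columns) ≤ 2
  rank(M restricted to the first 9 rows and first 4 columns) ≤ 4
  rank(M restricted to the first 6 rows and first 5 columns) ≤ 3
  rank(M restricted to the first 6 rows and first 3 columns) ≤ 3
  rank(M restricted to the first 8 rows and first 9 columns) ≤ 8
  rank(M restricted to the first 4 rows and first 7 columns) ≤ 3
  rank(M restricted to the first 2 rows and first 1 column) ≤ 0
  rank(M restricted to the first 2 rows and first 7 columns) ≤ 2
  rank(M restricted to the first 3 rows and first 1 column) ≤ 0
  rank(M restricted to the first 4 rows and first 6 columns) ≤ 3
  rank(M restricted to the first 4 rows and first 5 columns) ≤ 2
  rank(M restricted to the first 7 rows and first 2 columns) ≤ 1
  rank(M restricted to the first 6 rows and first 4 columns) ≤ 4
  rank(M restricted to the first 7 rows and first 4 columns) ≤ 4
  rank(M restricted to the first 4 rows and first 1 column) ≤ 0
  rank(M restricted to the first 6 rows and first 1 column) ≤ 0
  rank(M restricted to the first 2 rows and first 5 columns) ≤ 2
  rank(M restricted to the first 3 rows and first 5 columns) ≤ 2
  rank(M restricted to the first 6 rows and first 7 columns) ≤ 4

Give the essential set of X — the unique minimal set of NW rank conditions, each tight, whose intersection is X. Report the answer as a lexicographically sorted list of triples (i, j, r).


Reconstructing r_w from the 40 given conditions:

  i=1: 0, 0, 0, 1, 1, 1, 1, 1, 1
  i=2: 0, 1, 1, 2, 2, 2, 2, 2, 2
  i=3: 0, 1, 1, 2, 2, 3, 3, 3, 3
  i=4: 0, 1, 1, 2, 2, 3, 3, 4, 4
  i=5: 0, 1, 2, 3, 3, 4, 4, 5, 5
  i=6: 0, 1, 2, 3, 3, 4, 4, 5, 6
  i=7: 0, 1, 2, 3, 4, 5, 5, 6, 7
  i=8: 1, 2, 3, 4, 5, 6, 6, 7, 8
  i=9: 1, 2, 3, 4, 5, 6, 7, 8, 9

giving w = (4, 2, 6, 8, 3, 9, 5, 1, 7) via Δ²R.

ℓ(w)=16; the 7 essential cells (i,j,r):

[(1, 3, 0), (4, 3, 1), (4, 5, 2), (4, 7, 3), (6, 5, 3), (6, 7, 4), (7, 1, 0)]


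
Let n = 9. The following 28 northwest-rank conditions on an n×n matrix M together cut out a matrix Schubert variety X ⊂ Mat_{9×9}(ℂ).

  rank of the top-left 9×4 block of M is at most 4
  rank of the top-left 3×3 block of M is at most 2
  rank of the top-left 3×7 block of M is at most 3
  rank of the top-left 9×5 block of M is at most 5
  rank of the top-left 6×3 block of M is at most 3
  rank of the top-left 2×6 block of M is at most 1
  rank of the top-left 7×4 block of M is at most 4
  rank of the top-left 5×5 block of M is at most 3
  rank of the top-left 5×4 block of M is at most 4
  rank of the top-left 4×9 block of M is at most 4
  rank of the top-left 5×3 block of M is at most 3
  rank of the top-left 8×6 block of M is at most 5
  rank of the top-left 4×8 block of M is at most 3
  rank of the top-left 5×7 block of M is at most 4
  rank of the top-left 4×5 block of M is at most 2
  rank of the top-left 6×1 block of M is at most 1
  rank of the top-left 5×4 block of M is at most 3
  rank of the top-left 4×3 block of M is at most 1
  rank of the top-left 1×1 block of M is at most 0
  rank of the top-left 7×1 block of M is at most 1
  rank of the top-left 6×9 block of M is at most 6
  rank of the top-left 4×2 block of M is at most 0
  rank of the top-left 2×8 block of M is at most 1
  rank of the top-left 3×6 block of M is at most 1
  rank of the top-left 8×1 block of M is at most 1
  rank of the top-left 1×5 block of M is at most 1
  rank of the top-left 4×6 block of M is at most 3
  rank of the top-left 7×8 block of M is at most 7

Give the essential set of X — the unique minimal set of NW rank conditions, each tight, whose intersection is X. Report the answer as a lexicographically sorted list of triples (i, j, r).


Computing R[i][j] = min implied NW-rank bound (n=9, 28 conditions):

  0  0  1  1  1  1  1  1  1
  0  0  1  1  1  1  1  1  2
  0  0  1  1  1  1  2  2  3
  0  0  1  2  2  2  3  3  4
  1  1  2  3  3  3  4  4  5
  1  2  3  4  4  4  5  5  6
  1  2  3  4  5  5  6  6  7
  1  2  3  4  5  5  6  7  8
  1  2  3  4  5  6  7  8  9

second differences of R give the permutation w = (3, 9, 7, 4, 1, 2, 5, 8, 6).

|D(w)|=17, |Ess(w)|=4:

[(2, 8, 1), (3, 6, 1), (4, 2, 0), (8, 6, 5)]


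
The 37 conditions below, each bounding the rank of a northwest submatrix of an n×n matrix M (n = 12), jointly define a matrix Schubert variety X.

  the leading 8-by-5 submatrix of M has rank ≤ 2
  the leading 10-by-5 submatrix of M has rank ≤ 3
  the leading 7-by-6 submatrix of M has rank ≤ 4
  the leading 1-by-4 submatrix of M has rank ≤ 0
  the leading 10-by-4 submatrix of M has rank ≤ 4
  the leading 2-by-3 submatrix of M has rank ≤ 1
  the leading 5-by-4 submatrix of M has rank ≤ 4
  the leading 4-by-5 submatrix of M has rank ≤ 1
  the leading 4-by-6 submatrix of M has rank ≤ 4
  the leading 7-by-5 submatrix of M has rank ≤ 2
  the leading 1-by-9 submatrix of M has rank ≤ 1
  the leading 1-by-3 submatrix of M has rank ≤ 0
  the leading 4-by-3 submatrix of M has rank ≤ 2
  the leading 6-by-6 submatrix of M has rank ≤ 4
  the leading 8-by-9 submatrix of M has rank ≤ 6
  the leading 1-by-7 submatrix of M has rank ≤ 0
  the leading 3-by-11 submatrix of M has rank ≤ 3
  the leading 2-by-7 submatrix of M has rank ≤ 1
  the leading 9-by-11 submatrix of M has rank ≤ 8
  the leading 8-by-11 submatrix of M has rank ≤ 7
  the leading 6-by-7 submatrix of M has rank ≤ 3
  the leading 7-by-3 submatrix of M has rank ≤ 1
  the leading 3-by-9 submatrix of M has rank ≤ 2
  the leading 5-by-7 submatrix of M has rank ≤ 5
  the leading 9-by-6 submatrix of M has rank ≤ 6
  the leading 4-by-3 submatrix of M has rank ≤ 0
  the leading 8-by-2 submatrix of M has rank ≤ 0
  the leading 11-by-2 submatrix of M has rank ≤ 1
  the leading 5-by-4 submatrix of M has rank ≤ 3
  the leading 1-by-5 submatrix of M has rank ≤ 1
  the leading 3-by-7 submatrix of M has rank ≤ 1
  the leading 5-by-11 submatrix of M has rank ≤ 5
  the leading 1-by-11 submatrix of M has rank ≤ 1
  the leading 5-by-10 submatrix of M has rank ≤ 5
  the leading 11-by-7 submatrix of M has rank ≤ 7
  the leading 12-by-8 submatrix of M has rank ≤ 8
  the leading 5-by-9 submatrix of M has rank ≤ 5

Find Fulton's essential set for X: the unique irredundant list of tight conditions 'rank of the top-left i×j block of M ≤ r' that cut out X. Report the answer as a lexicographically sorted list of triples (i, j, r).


Computing R[i][j] = min implied NW-rank bound (n=12, 37 conditions):

  R[1]: 0 | 0 | 0 | 0 | 0 | 0 | 0 | 1 | 1 | 1 | 1 | 1
  R[2]: 0 | 0 | 0 | 1 | 1 | 1 | 1 | 2 | 2 | 2 | 2 | 2
  R[3]: 0 | 0 | 0 | 1 | 1 | 1 | 1 | 2 | 2 | 3 | 3 | 3
  R[4]: 0 | 0 | 0 | 1 | 1 | 2 | 2 | 3 | 3 | 4 | 4 | 4
  R[5]: 0 | 0 | 1 | 2 | 2 | 3 | 3 | 4 | 4 | 5 | 5 | 5
  R[6]: 0 | 0 | 1 | 2 | 2 | 3 | 3 | 4 | 5 | 6 | 6 | 6
  R[7]: 0 | 0 | 1 | 2 | 2 | 3 | 4 | 5 | 6 | 7 | 7 | 7
  R[8]: 0 | 0 | 1 | 2 | 2 | 3 | 4 | 5 | 6 | 7 | 7 | 8
  R[9]: 1 | 1 | 2 | 3 | 3 | 4 | 5 | 6 | 7 | 8 | 8 | 9
  R[10]: 1 | 1 | 2 | 3 | 3 | 4 | 5 | 6 | 7 | 8 | 9 | 10
  R[11]: 1 | 1 | 2 | 3 | 4 | 5 | 6 | 7 | 8 | 9 | 10 | 11
  R[12]: 1 | 2 | 3 | 4 | 5 | 6 | 7 | 8 | 9 | 10 | 11 | 12

giving w = (8, 4, 10, 6, 3, 9, 7, 12, 1, 11, 5, 2) via Δ²R.

Fulton essential set (11 of the 37 Rothe cells):

[(1, 7, 0), (3, 7, 1), (3, 9, 2), (4, 3, 0), (4, 5, 1), (6, 7, 3), (8, 2, 0), (8, 5, 2), (8, 11, 7), (10, 5, 3), (11, 2, 1)]


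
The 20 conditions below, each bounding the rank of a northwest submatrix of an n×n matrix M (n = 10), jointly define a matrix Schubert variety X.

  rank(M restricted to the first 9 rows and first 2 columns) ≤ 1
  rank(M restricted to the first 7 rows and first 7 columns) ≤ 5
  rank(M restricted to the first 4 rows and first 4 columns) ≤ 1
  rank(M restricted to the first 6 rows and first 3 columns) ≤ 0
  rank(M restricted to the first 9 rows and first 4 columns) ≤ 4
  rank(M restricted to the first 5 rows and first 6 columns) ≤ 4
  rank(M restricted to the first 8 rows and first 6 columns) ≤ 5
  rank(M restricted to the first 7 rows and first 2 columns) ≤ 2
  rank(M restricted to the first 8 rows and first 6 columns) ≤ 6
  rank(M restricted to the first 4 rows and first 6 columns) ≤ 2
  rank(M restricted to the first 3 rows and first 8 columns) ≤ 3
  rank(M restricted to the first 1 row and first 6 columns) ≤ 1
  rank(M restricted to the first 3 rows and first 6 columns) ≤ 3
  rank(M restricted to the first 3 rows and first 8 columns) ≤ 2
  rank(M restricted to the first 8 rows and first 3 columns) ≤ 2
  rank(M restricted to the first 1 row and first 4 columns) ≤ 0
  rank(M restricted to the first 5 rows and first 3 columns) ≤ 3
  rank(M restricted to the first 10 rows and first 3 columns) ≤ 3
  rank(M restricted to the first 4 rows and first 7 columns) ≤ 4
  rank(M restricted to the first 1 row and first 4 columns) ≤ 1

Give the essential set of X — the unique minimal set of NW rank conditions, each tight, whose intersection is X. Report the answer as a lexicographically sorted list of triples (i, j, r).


Propagating the 20 rank bounds to every northwest block:

  i=1: 0  0  0  0  1  1  1  1  1  1
  i=2: 0  0  0  1  2  2  2  2  2  2
  i=3: 0  0  0  1  2  2  2  2  3  3
  i=4: 0  0  0  1  2  2  3  3  4  4
  i=5: 0  0  0  1  2  3  4  4  5  5
  i=6: 0  0  0  1  2  3  4  5  6  6
  i=7: 1  1  1  2  3  4  5  6  7  7
  i=8: 1  1  2  3  4  5  6  7  8  8
  i=9: 1  1  2  3  4  5  6  7  8  9
  i=10: 1  2  3  4  5  6  7  8  9  10

reading off 1-entries of Δ²R: w = (5, 4, 9, 7, 6, 8, 1, 3, 10, 2).

ℓ(w)=25; the 5 essential cells (i,j,r):

[(1, 4, 0), (3, 8, 2), (4, 6, 2), (6, 3, 0), (9, 2, 1)]


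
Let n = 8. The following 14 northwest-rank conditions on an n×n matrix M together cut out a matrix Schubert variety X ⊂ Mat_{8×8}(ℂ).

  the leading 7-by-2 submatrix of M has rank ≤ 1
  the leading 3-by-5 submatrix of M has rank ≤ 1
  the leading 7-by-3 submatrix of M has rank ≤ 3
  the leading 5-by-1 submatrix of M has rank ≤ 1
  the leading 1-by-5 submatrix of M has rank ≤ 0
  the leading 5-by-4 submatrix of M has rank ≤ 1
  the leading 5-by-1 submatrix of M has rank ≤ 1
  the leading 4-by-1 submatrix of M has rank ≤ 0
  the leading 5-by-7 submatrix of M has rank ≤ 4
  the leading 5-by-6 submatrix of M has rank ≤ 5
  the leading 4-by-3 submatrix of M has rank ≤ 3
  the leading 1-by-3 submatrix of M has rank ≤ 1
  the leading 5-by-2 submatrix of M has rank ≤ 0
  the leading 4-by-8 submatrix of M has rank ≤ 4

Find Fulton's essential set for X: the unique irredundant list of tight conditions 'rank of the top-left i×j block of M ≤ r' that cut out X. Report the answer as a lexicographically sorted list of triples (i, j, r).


The tightest implied rank at each (i,j), from the 14 conditions:

  row 1: 0, 0, 0, 0, 0, 1, 1, 1
  row 2: 0, 0, 1, 1, 1, 2, 2, 2
  row 3: 0, 0, 1, 1, 1, 2, 3, 3
  row 4: 0, 0, 1, 1, 2, 3, 4, 4
  row 5: 0, 0, 1, 1, 2, 3, 4, 5
  row 6: 1, 1, 2, 2, 3, 4, 5, 6
  row 7: 1, 1, 2, 3, 4, 5, 6, 7
  row 8: 1, 2, 3, 4, 5, 6, 7, 8

hence w(1..8) = (6, 3, 7, 5, 8, 1, 4, 2).

Fulton essential set (5 of the 18 Rothe cells):

[(1, 5, 0), (3, 5, 1), (5, 2, 0), (5, 4, 1), (7, 2, 1)]


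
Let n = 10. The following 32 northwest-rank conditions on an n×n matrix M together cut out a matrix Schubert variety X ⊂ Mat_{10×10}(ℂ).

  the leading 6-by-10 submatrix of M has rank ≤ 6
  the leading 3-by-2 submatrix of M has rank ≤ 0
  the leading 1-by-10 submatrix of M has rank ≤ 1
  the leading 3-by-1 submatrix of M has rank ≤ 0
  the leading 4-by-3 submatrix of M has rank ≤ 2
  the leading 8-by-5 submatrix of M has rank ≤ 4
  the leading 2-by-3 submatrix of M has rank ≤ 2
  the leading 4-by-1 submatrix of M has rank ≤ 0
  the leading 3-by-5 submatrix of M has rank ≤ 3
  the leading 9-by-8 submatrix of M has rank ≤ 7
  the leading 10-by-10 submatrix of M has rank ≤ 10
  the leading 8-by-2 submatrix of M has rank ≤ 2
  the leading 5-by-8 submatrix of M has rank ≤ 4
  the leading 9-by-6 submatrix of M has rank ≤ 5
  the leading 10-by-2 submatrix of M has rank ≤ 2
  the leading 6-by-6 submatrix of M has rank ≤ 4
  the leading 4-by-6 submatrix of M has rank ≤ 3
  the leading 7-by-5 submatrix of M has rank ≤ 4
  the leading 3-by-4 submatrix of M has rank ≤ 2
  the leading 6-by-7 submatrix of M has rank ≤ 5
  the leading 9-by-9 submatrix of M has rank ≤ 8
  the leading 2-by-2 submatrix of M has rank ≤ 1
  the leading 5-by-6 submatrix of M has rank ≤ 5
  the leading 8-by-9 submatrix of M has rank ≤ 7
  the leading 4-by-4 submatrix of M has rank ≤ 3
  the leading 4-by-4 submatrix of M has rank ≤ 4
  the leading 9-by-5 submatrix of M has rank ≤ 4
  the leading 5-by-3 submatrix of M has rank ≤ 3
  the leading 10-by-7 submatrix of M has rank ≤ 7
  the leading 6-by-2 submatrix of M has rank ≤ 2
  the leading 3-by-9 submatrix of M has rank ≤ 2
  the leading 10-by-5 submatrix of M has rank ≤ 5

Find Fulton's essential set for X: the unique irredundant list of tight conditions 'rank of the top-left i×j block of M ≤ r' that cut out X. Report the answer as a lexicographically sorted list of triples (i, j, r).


Recovering R(i,j) via the rank-extension bound from the 32 conditions:

  row 1: 0 0 1 1 1 1 1 1 1 1
  row 2: 0 0 1 2 2 2 2 2 2 2
  row 3: 0 0 1 2 2 2 2 2 2 3
  row 4: 0 1 2 3 3 3 3 3 3 4
  row 5: 1 2 3 4 4 4 4 4 4 5
  row 6: 1 2 3 4 4 4 5 5 5 6
  row 7: 1 2 3 4 4 5 6 6 6 7
  row 8: 1 2 3 4 4 5 6 7 7 8
  row 9: 1 2 3 4 4 5 6 7 8 9
  row 10: 1 2 3 4 5 6 7 8 9 10

hence w(1..10) = (3, 4, 10, 2, 1, 7, 6, 8, 9, 5).

D(w) has 17 cells with 5 SE-corners; essential set:

[(3, 2, 0), (3, 9, 2), (4, 1, 0), (6, 6, 4), (9, 5, 4)]


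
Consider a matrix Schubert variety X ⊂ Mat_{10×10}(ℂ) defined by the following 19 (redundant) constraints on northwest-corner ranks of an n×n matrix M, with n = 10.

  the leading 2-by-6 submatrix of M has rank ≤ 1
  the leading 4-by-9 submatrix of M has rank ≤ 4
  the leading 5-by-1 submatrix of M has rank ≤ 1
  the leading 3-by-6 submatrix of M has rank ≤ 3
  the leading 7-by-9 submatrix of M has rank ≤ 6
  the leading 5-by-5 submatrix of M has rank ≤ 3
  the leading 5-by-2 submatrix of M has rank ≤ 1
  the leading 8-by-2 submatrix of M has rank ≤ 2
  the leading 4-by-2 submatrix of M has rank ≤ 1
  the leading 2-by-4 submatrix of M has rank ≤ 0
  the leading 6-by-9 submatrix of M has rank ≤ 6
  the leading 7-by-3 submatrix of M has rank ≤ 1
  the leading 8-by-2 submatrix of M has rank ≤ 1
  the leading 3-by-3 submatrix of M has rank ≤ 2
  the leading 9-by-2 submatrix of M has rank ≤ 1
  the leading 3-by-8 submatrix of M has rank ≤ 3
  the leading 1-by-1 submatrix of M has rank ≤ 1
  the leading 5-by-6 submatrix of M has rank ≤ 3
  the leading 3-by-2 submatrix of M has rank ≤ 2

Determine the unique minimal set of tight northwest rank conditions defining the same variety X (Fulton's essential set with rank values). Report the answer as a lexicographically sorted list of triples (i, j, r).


Computing R[i][j] = min implied NW-rank bound (n=10, 19 conditions):

  row 1: 0, 0, 0, 0, 1, 1, 1, 1, 1, 1
  row 2: 0, 0, 0, 0, 1, 1, 2, 2, 2, 2
  row 3: 1, 1, 1, 1, 2, 2, 3, 3, 3, 3
  row 4: 1, 1, 1, 2, 3, 3, 4, 4, 4, 4
  row 5: 1, 1, 1, 2, 3, 3, 4, 5, 5, 5
  row 6: 1, 1, 1, 2, 3, 4, 5, 6, 6, 6
  row 7: 1, 1, 1, 2, 3, 4, 5, 6, 6, 7
  row 8: 1, 1, 2, 3, 4, 5, 6, 7, 7, 8
  row 9: 1, 1, 2, 3, 4, 5, 6, 7, 8, 9
  row 10: 1, 2, 3, 4, 5, 6, 7, 8, 9, 10

so w = (5, 7, 1, 4, 8, 6, 10, 3, 9, 2).

D(w) has 21 cells with 6 SE-corners; essential set:

[(2, 4, 0), (2, 6, 1), (5, 6, 3), (7, 3, 1), (7, 9, 6), (9, 2, 1)]


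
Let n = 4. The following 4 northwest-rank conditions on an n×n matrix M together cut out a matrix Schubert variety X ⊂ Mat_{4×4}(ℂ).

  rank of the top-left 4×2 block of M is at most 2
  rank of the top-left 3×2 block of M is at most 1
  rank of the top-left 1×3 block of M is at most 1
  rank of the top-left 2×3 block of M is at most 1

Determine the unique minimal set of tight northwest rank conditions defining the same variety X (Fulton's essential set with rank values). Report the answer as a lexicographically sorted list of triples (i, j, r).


Recovering R(i,j) via the rank-extension bound from the 4 conditions:

  R[1]: 1 | 1 | 1 | 1
  R[2]: 1 | 1 | 1 | 2
  R[3]: 1 | 1 | 2 | 3
  R[4]: 1 | 2 | 3 | 4

reading off 1-entries of Δ²R: w = (1, 4, 3, 2).

|D(w)|=3, |Ess(w)|=2:

[(2, 3, 1), (3, 2, 1)]


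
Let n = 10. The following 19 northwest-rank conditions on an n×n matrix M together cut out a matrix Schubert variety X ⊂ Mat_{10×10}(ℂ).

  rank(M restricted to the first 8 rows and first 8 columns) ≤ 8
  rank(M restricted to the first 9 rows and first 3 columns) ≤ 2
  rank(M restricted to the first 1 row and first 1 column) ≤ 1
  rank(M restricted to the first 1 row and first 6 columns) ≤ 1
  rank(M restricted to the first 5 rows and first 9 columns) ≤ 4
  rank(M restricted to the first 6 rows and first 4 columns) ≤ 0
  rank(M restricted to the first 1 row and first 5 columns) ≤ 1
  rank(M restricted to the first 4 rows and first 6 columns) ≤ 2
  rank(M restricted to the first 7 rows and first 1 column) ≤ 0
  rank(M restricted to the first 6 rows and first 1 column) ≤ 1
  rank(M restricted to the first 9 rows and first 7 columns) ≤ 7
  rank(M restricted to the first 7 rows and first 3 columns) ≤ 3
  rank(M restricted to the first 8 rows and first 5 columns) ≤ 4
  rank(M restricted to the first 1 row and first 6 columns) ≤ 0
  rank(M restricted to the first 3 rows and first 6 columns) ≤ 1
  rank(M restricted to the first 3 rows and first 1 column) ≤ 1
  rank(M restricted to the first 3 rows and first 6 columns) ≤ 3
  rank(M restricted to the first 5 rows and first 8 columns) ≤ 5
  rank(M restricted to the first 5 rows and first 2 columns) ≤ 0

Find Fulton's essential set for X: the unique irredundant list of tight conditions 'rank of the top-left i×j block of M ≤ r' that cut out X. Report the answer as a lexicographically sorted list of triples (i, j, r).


Propagating the 19 rank bounds to every northwest block:

  i=1: 0 0 0 0 0 0 1 1 1 1
  i=2: 0 0 0 0 1 1 2 2 2 2
  i=3: 0 0 0 0 1 1 2 3 3 3
  i=4: 0 0 0 0 1 2 3 4 4 4
  i=5: 0 0 0 0 1 2 3 4 4 5
  i=6: 0 0 0 0 1 2 3 4 5 6
  i=7: 0 1 1 1 2 3 4 5 6 7
  i=8: 1 2 2 2 3 4 5 6 7 8
  i=9: 1 2 2 3 4 5 6 7 8 9
  i=10: 1 2 3 4 5 6 7 8 9 10

giving w = (7, 5, 8, 6, 10, 9, 2, 1, 4, 3) via Δ²R.

Fulton essential set (6 of the 30 Rothe cells):

[(1, 6, 0), (3, 6, 1), (5, 9, 4), (6, 4, 0), (7, 1, 0), (9, 3, 2)]


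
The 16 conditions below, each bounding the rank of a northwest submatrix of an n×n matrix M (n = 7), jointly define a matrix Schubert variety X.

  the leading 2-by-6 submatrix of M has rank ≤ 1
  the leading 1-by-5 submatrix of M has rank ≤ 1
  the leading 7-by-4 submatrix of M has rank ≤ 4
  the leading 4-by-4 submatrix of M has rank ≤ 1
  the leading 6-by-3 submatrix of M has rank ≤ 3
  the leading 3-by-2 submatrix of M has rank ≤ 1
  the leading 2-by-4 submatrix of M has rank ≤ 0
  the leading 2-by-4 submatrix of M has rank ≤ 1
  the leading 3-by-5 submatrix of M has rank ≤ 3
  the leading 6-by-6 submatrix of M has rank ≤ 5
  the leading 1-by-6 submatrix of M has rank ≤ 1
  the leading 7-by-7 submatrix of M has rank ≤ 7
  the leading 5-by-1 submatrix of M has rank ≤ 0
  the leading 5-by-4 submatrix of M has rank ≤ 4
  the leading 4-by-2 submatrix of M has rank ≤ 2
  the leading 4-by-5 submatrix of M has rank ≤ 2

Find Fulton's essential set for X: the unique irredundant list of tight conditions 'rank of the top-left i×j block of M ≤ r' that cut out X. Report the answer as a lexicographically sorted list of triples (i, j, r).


Computing R[i][j] = min implied NW-rank bound (n=7, 16 conditions):

  0  0  0  0  1  1  1
  0  0  0  0  1  1  2
  0  1  1  1  2  2  3
  0  1  1  1  2  3  4
  0  1  2  2  3  4  5
  1  2  3  3  4  5  6
  1  2  3  4  5  6  7

the unique w with this rank table is (5, 7, 2, 6, 3, 1, 4).

Fulton essential set (4 of the 14 Rothe cells):

[(2, 4, 0), (2, 6, 1), (4, 4, 1), (5, 1, 0)]


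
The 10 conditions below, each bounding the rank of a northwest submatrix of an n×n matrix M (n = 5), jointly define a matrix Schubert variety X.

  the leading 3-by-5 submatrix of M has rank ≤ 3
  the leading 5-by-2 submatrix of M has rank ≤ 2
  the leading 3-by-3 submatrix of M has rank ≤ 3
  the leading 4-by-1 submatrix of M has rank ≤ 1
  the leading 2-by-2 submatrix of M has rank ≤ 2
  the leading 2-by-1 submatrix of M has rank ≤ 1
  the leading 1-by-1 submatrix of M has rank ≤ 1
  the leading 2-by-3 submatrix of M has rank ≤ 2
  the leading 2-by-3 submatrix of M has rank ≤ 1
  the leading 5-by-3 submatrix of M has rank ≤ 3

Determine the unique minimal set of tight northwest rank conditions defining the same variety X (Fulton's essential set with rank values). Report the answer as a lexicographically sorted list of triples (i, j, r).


Reconstructing r_w from the 10 given conditions:

  row 1: 1 1 1 1 1
  row 2: 1 1 1 2 2
  row 3: 1 2 2 3 3
  row 4: 1 2 3 4 4
  row 5: 1 2 3 4 5

giving w = (1, 4, 2, 3, 5) via Δ²R.

D(w) has 2 cells with 1 SE-corner; essential set:

[(2, 3, 1)]


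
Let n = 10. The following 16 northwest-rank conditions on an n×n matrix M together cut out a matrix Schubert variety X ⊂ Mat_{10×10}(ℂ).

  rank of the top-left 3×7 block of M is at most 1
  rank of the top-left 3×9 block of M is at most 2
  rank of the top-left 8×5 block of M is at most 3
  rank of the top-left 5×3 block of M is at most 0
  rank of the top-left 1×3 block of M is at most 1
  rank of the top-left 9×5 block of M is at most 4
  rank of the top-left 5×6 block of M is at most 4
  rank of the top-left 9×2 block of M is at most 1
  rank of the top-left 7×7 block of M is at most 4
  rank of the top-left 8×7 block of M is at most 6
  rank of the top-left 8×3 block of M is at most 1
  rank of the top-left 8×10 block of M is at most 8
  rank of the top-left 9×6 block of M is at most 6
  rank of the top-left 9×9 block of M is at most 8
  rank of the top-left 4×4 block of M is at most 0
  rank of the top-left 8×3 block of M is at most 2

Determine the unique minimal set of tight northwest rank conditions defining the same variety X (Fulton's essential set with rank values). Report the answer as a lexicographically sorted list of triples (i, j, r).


Reconstructing r_w from the 16 given conditions:

  i=1: 0 0 0 0 1 1 1 1 1 1
  i=2: 0 0 0 0 1 1 1 2 2 2
  i=3: 0 0 0 0 1 1 1 2 2 3
  i=4: 0 0 0 0 1 2 2 3 3 4
  i=5: 0 0 0 1 2 3 3 4 4 5
  i=6: 1 1 1 2 3 4 4 5 5 6
  i=7: 1 1 1 2 3 4 4 5 6 7
  i=8: 1 1 1 2 3 4 5 6 7 8
  i=9: 1 1 2 3 4 5 6 7 8 9
  i=10: 1 2 3 4 5 6 7 8 9 10

the unique w with this rank table is (5, 8, 10, 6, 4, 1, 9, 7, 3, 2).

D(w) has 30 cells with 7 SE-corners; essential set:

[(3, 7, 1), (3, 9, 2), (4, 4, 0), (5, 3, 0), (7, 7, 4), (8, 3, 1), (9, 2, 1)]


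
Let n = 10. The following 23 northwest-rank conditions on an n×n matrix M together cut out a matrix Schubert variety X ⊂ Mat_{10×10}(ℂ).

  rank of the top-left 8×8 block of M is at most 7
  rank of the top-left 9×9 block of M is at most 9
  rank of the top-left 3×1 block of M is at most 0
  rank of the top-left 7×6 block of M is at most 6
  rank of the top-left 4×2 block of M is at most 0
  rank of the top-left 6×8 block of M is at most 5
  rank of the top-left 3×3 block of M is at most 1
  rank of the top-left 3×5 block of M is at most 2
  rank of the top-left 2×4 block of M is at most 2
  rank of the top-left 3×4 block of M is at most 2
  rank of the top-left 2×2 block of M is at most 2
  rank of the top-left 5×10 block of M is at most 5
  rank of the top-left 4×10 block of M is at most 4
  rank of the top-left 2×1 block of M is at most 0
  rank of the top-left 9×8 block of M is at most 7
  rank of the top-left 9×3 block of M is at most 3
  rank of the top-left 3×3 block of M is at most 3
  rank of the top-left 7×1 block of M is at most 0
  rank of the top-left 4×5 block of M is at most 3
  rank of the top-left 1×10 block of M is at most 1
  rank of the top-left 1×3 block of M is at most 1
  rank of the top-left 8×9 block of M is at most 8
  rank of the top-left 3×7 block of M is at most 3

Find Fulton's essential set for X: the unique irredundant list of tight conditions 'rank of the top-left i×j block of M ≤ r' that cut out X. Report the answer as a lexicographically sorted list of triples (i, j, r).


The tightest implied rank at each (i,j), from the 23 conditions:

  R[1]: 0, 0, 1, 1, 1, 1, 1, 1, 1, 1
  R[2]: 0, 0, 1, 2, 2, 2, 2, 2, 2, 2
  R[3]: 0, 0, 1, 2, 2, 3, 3, 3, 3, 3
  R[4]: 0, 0, 1, 2, 3, 4, 4, 4, 4, 4
  R[5]: 0, 1, 2, 3, 4, 5, 5, 5, 5, 5
  R[6]: 0, 1, 2, 3, 4, 5, 5, 5, 6, 6
  R[7]: 0, 1, 2, 3, 4, 5, 6, 6, 7, 7
  R[8]: 1, 2, 3, 4, 5, 6, 7, 7, 8, 8
  R[9]: 1, 2, 3, 4, 5, 6, 7, 7, 8, 9
  R[10]: 1, 2, 3, 4, 5, 6, 7, 8, 9, 10

second differences of R give the permutation w = (3, 4, 6, 5, 2, 9, 7, 1, 10, 8).

5 SE-corners of the 15-cell Rothe diagram give Ess(w):

[(3, 5, 2), (4, 2, 0), (6, 8, 5), (7, 1, 0), (9, 8, 7)]


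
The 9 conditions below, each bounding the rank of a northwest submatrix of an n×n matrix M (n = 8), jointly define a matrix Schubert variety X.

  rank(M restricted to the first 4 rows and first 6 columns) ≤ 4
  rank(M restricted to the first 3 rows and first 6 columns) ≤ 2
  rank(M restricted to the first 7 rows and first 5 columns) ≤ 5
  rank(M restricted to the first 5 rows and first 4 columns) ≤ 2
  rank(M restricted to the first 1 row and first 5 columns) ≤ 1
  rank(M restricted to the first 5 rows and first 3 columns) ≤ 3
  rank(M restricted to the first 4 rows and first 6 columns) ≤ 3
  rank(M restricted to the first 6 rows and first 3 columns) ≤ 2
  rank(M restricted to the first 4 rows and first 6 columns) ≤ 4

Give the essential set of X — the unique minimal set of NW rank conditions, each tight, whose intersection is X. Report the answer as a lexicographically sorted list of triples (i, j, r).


Rank table r_w(8×8) implied by the 9 constraints:

  1 1 1 1 1 1 1 1
  1 2 2 2 2 2 2 2
  1 2 2 2 2 2 3 3
  1 2 2 2 3 3 4 4
  1 2 2 2 3 4 5 5
  1 2 2 3 4 5 6 6
  1 2 3 4 5 6 7 7
  1 2 3 4 5 6 7 8

reading off 1-entries of Δ²R: w = (1, 2, 7, 5, 6, 4, 3, 8).

D(w) has 9 cells with 3 SE-corners; essential set:

[(3, 6, 2), (5, 4, 2), (6, 3, 2)]


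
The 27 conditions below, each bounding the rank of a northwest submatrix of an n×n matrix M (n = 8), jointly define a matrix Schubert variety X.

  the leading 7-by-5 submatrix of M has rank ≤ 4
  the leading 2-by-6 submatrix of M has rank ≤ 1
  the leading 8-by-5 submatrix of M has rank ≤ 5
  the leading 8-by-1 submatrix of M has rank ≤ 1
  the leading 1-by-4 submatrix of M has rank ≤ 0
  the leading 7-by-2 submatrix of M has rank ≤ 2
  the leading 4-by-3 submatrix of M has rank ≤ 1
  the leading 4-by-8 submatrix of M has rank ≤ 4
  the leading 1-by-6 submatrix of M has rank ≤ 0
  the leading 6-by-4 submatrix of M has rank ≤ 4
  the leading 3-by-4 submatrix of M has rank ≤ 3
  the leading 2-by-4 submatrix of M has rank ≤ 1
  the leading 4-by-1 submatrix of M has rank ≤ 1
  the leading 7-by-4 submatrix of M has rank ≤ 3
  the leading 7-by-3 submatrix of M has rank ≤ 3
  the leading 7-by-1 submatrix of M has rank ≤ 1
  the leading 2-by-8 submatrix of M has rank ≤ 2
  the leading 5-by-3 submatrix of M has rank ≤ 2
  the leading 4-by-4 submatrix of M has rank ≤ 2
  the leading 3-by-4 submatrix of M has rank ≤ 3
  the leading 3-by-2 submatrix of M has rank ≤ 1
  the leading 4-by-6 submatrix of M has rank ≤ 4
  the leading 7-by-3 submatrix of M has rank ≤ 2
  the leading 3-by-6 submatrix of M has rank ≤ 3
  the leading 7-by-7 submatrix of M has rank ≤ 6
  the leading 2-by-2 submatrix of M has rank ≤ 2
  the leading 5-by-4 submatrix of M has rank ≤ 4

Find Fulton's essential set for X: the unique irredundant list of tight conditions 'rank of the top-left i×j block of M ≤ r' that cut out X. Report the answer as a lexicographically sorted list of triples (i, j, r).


Rank table r_w(8×8) implied by the 27 constraints:

  0  0  0  0  0  0  1  1
  1  1  1  1  1  1  2  2
  1  1  1  2  2  2  3  3
  1  1  1  2  3  3  4  4
  1  2  2  3  4  4  5  5
  1  2  2  3  4  5  6  6
  1  2  2  3  4  5  6  7
  1  2  3  4  5  6  7  8

the unique w with this rank table is (7, 1, 4, 5, 2, 6, 8, 3).

3 SE-corners of the 12-cell Rothe diagram give Ess(w):

[(1, 6, 0), (4, 3, 1), (7, 3, 2)]


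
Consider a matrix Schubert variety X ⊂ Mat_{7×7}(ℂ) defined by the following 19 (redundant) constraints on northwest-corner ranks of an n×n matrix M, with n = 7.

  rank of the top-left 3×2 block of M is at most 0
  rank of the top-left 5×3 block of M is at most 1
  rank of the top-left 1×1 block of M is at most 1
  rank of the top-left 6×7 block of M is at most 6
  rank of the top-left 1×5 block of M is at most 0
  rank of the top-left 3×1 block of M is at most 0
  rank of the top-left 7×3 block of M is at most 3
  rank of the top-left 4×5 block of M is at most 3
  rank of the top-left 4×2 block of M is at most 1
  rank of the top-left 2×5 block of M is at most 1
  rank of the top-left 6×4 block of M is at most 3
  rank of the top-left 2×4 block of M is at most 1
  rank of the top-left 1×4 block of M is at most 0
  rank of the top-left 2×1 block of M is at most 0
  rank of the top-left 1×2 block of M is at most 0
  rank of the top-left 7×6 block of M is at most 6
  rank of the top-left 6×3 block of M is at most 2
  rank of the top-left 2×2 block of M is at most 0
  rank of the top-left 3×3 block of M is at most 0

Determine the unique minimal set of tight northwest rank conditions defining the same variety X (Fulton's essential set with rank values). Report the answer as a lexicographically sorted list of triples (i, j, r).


The tightest implied rank at each (i,j), from the 19 conditions:

  row 1: 0 | 0 | 0 | 0 | 0 | 1 | 1
  row 2: 0 | 0 | 0 | 1 | 1 | 2 | 2
  row 3: 0 | 0 | 0 | 1 | 2 | 3 | 3
  row 4: 1 | 1 | 1 | 2 | 3 | 4 | 4
  row 5: 1 | 1 | 1 | 2 | 3 | 4 | 5
  row 6: 1 | 2 | 2 | 3 | 4 | 5 | 6
  row 7: 1 | 2 | 3 | 4 | 5 | 6 | 7

so w = (6, 4, 5, 1, 7, 2, 3).

|D(w)|=13, |Ess(w)|=3:

[(1, 5, 0), (3, 3, 0), (5, 3, 1)]
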